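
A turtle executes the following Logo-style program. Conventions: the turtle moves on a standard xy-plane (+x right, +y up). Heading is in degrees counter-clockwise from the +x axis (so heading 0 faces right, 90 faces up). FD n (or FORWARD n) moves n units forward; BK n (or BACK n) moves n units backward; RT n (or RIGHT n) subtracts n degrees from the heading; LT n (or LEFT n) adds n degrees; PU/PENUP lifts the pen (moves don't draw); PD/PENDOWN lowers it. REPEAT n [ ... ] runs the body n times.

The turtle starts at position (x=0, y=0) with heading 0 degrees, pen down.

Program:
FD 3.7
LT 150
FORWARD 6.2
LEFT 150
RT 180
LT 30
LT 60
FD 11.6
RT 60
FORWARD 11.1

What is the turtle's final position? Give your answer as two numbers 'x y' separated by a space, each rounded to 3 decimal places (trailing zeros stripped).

Answer: -21.328 2.85

Derivation:
Executing turtle program step by step:
Start: pos=(0,0), heading=0, pen down
FD 3.7: (0,0) -> (3.7,0) [heading=0, draw]
LT 150: heading 0 -> 150
FD 6.2: (3.7,0) -> (-1.669,3.1) [heading=150, draw]
LT 150: heading 150 -> 300
RT 180: heading 300 -> 120
LT 30: heading 120 -> 150
LT 60: heading 150 -> 210
FD 11.6: (-1.669,3.1) -> (-11.715,-2.7) [heading=210, draw]
RT 60: heading 210 -> 150
FD 11.1: (-11.715,-2.7) -> (-21.328,2.85) [heading=150, draw]
Final: pos=(-21.328,2.85), heading=150, 4 segment(s) drawn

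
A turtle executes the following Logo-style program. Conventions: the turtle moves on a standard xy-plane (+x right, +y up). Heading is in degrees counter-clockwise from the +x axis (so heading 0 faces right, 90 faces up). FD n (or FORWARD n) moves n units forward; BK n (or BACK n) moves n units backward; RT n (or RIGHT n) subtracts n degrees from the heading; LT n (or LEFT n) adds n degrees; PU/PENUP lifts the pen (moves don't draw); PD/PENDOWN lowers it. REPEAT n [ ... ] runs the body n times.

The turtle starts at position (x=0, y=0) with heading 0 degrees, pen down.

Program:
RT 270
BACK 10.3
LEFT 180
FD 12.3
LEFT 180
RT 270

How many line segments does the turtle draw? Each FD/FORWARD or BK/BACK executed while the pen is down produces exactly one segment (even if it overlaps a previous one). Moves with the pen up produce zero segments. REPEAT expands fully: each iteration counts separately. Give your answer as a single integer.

Executing turtle program step by step:
Start: pos=(0,0), heading=0, pen down
RT 270: heading 0 -> 90
BK 10.3: (0,0) -> (0,-10.3) [heading=90, draw]
LT 180: heading 90 -> 270
FD 12.3: (0,-10.3) -> (0,-22.6) [heading=270, draw]
LT 180: heading 270 -> 90
RT 270: heading 90 -> 180
Final: pos=(0,-22.6), heading=180, 2 segment(s) drawn
Segments drawn: 2

Answer: 2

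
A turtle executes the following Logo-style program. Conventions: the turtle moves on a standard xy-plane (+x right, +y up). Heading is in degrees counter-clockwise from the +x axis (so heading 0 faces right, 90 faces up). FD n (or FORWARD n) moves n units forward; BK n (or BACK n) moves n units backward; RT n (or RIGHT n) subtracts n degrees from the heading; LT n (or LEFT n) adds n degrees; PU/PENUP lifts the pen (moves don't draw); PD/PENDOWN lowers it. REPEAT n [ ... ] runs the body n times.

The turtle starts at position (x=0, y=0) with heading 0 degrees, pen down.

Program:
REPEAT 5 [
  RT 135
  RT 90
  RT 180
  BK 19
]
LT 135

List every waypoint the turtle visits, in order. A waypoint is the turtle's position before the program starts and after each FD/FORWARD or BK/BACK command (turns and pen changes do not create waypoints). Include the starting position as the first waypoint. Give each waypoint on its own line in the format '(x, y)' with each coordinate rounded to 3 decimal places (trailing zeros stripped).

Answer: (0, 0)
(-13.435, 13.435)
(-13.435, 32.435)
(0, 45.87)
(19, 45.87)
(32.435, 32.435)

Derivation:
Executing turtle program step by step:
Start: pos=(0,0), heading=0, pen down
REPEAT 5 [
  -- iteration 1/5 --
  RT 135: heading 0 -> 225
  RT 90: heading 225 -> 135
  RT 180: heading 135 -> 315
  BK 19: (0,0) -> (-13.435,13.435) [heading=315, draw]
  -- iteration 2/5 --
  RT 135: heading 315 -> 180
  RT 90: heading 180 -> 90
  RT 180: heading 90 -> 270
  BK 19: (-13.435,13.435) -> (-13.435,32.435) [heading=270, draw]
  -- iteration 3/5 --
  RT 135: heading 270 -> 135
  RT 90: heading 135 -> 45
  RT 180: heading 45 -> 225
  BK 19: (-13.435,32.435) -> (0,45.87) [heading=225, draw]
  -- iteration 4/5 --
  RT 135: heading 225 -> 90
  RT 90: heading 90 -> 0
  RT 180: heading 0 -> 180
  BK 19: (0,45.87) -> (19,45.87) [heading=180, draw]
  -- iteration 5/5 --
  RT 135: heading 180 -> 45
  RT 90: heading 45 -> 315
  RT 180: heading 315 -> 135
  BK 19: (19,45.87) -> (32.435,32.435) [heading=135, draw]
]
LT 135: heading 135 -> 270
Final: pos=(32.435,32.435), heading=270, 5 segment(s) drawn
Waypoints (6 total):
(0, 0)
(-13.435, 13.435)
(-13.435, 32.435)
(0, 45.87)
(19, 45.87)
(32.435, 32.435)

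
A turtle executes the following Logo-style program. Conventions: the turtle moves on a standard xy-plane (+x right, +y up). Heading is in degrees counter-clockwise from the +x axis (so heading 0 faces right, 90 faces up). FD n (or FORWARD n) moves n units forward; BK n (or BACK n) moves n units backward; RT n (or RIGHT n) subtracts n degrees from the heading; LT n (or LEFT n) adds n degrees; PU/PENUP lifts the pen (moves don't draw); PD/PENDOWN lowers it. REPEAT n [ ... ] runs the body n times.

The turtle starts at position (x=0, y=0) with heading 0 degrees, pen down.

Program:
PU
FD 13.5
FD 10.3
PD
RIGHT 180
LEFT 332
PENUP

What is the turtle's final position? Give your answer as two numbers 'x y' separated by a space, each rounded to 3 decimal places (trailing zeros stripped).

Executing turtle program step by step:
Start: pos=(0,0), heading=0, pen down
PU: pen up
FD 13.5: (0,0) -> (13.5,0) [heading=0, move]
FD 10.3: (13.5,0) -> (23.8,0) [heading=0, move]
PD: pen down
RT 180: heading 0 -> 180
LT 332: heading 180 -> 152
PU: pen up
Final: pos=(23.8,0), heading=152, 0 segment(s) drawn

Answer: 23.8 0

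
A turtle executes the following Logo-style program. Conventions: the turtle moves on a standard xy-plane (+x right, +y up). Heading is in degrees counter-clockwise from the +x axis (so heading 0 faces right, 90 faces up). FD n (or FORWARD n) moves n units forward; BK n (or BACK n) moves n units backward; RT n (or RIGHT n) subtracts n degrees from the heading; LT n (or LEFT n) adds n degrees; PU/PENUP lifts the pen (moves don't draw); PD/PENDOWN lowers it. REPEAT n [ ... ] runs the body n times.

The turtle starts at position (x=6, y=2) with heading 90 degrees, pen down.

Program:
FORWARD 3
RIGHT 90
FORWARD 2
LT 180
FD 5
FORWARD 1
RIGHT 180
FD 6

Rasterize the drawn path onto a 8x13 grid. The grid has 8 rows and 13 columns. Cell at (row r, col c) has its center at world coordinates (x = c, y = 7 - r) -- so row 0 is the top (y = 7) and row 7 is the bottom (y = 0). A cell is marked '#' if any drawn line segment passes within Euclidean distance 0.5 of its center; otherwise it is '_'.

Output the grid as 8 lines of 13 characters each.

Answer: _____________
_____________
__#######____
______#______
______#______
______#______
_____________
_____________

Derivation:
Segment 0: (6,2) -> (6,5)
Segment 1: (6,5) -> (8,5)
Segment 2: (8,5) -> (3,5)
Segment 3: (3,5) -> (2,5)
Segment 4: (2,5) -> (8,5)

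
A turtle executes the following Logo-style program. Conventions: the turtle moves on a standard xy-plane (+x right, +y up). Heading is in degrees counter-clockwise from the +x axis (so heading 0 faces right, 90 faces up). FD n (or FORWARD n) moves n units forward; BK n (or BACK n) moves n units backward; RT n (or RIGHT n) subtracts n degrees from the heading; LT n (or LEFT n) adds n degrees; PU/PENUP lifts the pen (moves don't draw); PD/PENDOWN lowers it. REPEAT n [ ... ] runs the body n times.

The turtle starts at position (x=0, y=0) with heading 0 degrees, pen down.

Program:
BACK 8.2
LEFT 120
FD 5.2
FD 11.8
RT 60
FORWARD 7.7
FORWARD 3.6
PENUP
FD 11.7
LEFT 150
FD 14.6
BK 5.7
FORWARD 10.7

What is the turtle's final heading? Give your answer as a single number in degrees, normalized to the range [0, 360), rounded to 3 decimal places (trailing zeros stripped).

Executing turtle program step by step:
Start: pos=(0,0), heading=0, pen down
BK 8.2: (0,0) -> (-8.2,0) [heading=0, draw]
LT 120: heading 0 -> 120
FD 5.2: (-8.2,0) -> (-10.8,4.503) [heading=120, draw]
FD 11.8: (-10.8,4.503) -> (-16.7,14.722) [heading=120, draw]
RT 60: heading 120 -> 60
FD 7.7: (-16.7,14.722) -> (-12.85,21.391) [heading=60, draw]
FD 3.6: (-12.85,21.391) -> (-11.05,24.509) [heading=60, draw]
PU: pen up
FD 11.7: (-11.05,24.509) -> (-5.2,34.641) [heading=60, move]
LT 150: heading 60 -> 210
FD 14.6: (-5.2,34.641) -> (-17.844,27.341) [heading=210, move]
BK 5.7: (-17.844,27.341) -> (-12.908,30.191) [heading=210, move]
FD 10.7: (-12.908,30.191) -> (-22.174,24.841) [heading=210, move]
Final: pos=(-22.174,24.841), heading=210, 5 segment(s) drawn

Answer: 210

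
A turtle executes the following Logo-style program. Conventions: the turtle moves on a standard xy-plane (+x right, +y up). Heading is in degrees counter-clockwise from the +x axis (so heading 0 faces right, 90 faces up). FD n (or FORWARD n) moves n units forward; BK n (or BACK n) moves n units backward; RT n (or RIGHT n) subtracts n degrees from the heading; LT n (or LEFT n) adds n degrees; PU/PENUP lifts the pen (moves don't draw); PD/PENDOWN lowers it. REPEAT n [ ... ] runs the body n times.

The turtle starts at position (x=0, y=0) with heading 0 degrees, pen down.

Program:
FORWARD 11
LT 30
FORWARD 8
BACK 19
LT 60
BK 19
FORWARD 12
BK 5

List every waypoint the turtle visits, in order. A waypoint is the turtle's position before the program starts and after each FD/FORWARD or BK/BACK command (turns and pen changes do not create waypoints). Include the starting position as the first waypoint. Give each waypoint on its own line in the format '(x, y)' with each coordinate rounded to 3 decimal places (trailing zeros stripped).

Executing turtle program step by step:
Start: pos=(0,0), heading=0, pen down
FD 11: (0,0) -> (11,0) [heading=0, draw]
LT 30: heading 0 -> 30
FD 8: (11,0) -> (17.928,4) [heading=30, draw]
BK 19: (17.928,4) -> (1.474,-5.5) [heading=30, draw]
LT 60: heading 30 -> 90
BK 19: (1.474,-5.5) -> (1.474,-24.5) [heading=90, draw]
FD 12: (1.474,-24.5) -> (1.474,-12.5) [heading=90, draw]
BK 5: (1.474,-12.5) -> (1.474,-17.5) [heading=90, draw]
Final: pos=(1.474,-17.5), heading=90, 6 segment(s) drawn
Waypoints (7 total):
(0, 0)
(11, 0)
(17.928, 4)
(1.474, -5.5)
(1.474, -24.5)
(1.474, -12.5)
(1.474, -17.5)

Answer: (0, 0)
(11, 0)
(17.928, 4)
(1.474, -5.5)
(1.474, -24.5)
(1.474, -12.5)
(1.474, -17.5)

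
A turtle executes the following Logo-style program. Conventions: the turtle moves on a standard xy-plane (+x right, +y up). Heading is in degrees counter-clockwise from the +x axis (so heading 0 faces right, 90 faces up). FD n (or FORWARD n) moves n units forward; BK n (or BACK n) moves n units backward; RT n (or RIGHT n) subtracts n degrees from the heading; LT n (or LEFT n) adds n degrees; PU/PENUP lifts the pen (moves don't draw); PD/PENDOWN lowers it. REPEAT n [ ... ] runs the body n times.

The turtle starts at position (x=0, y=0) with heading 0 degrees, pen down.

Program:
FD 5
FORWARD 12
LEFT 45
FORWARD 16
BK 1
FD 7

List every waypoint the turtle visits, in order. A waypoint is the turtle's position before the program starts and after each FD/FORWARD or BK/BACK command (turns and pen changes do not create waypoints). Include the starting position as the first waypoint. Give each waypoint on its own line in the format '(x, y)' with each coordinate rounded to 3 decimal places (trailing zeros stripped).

Executing turtle program step by step:
Start: pos=(0,0), heading=0, pen down
FD 5: (0,0) -> (5,0) [heading=0, draw]
FD 12: (5,0) -> (17,0) [heading=0, draw]
LT 45: heading 0 -> 45
FD 16: (17,0) -> (28.314,11.314) [heading=45, draw]
BK 1: (28.314,11.314) -> (27.607,10.607) [heading=45, draw]
FD 7: (27.607,10.607) -> (32.556,15.556) [heading=45, draw]
Final: pos=(32.556,15.556), heading=45, 5 segment(s) drawn
Waypoints (6 total):
(0, 0)
(5, 0)
(17, 0)
(28.314, 11.314)
(27.607, 10.607)
(32.556, 15.556)

Answer: (0, 0)
(5, 0)
(17, 0)
(28.314, 11.314)
(27.607, 10.607)
(32.556, 15.556)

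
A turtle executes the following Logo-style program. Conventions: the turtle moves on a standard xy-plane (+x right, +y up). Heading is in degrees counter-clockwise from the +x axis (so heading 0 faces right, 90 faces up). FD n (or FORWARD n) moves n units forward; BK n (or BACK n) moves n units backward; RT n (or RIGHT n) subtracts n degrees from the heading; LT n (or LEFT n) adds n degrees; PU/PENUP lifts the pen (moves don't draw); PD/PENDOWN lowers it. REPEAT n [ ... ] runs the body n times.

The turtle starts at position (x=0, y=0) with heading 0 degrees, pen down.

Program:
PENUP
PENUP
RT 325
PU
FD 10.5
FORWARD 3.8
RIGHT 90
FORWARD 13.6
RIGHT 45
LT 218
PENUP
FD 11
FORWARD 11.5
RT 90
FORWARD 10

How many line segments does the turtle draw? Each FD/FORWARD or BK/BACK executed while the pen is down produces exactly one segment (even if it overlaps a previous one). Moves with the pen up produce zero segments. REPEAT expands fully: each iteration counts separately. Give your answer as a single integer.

Answer: 0

Derivation:
Executing turtle program step by step:
Start: pos=(0,0), heading=0, pen down
PU: pen up
PU: pen up
RT 325: heading 0 -> 35
PU: pen up
FD 10.5: (0,0) -> (8.601,6.023) [heading=35, move]
FD 3.8: (8.601,6.023) -> (11.714,8.202) [heading=35, move]
RT 90: heading 35 -> 305
FD 13.6: (11.714,8.202) -> (19.515,-2.938) [heading=305, move]
RT 45: heading 305 -> 260
LT 218: heading 260 -> 118
PU: pen up
FD 11: (19.515,-2.938) -> (14.35,6.774) [heading=118, move]
FD 11.5: (14.35,6.774) -> (8.951,16.928) [heading=118, move]
RT 90: heading 118 -> 28
FD 10: (8.951,16.928) -> (17.781,21.623) [heading=28, move]
Final: pos=(17.781,21.623), heading=28, 0 segment(s) drawn
Segments drawn: 0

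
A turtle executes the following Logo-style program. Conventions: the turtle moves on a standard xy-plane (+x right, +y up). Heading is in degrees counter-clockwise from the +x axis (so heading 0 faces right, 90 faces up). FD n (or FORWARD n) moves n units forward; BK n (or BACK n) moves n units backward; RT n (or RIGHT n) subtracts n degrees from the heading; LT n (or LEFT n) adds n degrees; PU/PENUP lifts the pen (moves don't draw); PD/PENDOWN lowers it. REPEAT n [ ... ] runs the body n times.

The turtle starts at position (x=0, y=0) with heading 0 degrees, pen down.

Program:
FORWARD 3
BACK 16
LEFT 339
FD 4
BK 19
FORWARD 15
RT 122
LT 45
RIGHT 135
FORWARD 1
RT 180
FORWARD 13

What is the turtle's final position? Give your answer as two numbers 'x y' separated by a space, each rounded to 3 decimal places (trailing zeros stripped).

Executing turtle program step by step:
Start: pos=(0,0), heading=0, pen down
FD 3: (0,0) -> (3,0) [heading=0, draw]
BK 16: (3,0) -> (-13,0) [heading=0, draw]
LT 339: heading 0 -> 339
FD 4: (-13,0) -> (-9.266,-1.433) [heading=339, draw]
BK 19: (-9.266,-1.433) -> (-27.004,5.376) [heading=339, draw]
FD 15: (-27.004,5.376) -> (-13,0) [heading=339, draw]
RT 122: heading 339 -> 217
LT 45: heading 217 -> 262
RT 135: heading 262 -> 127
FD 1: (-13,0) -> (-13.602,0.799) [heading=127, draw]
RT 180: heading 127 -> 307
FD 13: (-13.602,0.799) -> (-5.778,-9.584) [heading=307, draw]
Final: pos=(-5.778,-9.584), heading=307, 7 segment(s) drawn

Answer: -5.778 -9.584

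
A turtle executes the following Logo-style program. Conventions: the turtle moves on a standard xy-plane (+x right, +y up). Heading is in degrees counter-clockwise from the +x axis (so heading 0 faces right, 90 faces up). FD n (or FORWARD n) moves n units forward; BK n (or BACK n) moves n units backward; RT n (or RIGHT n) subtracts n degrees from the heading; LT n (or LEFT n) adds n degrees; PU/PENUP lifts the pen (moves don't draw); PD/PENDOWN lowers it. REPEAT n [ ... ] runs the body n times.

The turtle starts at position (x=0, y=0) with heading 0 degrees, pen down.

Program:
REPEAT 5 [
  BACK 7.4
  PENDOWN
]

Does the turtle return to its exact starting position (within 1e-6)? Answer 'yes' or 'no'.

Answer: no

Derivation:
Executing turtle program step by step:
Start: pos=(0,0), heading=0, pen down
REPEAT 5 [
  -- iteration 1/5 --
  BK 7.4: (0,0) -> (-7.4,0) [heading=0, draw]
  PD: pen down
  -- iteration 2/5 --
  BK 7.4: (-7.4,0) -> (-14.8,0) [heading=0, draw]
  PD: pen down
  -- iteration 3/5 --
  BK 7.4: (-14.8,0) -> (-22.2,0) [heading=0, draw]
  PD: pen down
  -- iteration 4/5 --
  BK 7.4: (-22.2,0) -> (-29.6,0) [heading=0, draw]
  PD: pen down
  -- iteration 5/5 --
  BK 7.4: (-29.6,0) -> (-37,0) [heading=0, draw]
  PD: pen down
]
Final: pos=(-37,0), heading=0, 5 segment(s) drawn

Start position: (0, 0)
Final position: (-37, 0)
Distance = 37; >= 1e-6 -> NOT closed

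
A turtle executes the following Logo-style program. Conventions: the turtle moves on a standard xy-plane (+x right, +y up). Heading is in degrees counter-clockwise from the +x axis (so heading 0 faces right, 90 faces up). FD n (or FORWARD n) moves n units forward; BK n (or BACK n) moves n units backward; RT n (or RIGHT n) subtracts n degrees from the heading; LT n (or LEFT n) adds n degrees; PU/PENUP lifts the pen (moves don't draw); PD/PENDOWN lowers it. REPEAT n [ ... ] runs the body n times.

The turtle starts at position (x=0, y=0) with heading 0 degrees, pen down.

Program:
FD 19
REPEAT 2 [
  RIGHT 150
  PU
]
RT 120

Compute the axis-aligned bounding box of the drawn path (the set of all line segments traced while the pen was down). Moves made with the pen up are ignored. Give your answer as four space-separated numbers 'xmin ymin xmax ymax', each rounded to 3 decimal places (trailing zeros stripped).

Executing turtle program step by step:
Start: pos=(0,0), heading=0, pen down
FD 19: (0,0) -> (19,0) [heading=0, draw]
REPEAT 2 [
  -- iteration 1/2 --
  RT 150: heading 0 -> 210
  PU: pen up
  -- iteration 2/2 --
  RT 150: heading 210 -> 60
  PU: pen up
]
RT 120: heading 60 -> 300
Final: pos=(19,0), heading=300, 1 segment(s) drawn

Segment endpoints: x in {0, 19}, y in {0}
xmin=0, ymin=0, xmax=19, ymax=0

Answer: 0 0 19 0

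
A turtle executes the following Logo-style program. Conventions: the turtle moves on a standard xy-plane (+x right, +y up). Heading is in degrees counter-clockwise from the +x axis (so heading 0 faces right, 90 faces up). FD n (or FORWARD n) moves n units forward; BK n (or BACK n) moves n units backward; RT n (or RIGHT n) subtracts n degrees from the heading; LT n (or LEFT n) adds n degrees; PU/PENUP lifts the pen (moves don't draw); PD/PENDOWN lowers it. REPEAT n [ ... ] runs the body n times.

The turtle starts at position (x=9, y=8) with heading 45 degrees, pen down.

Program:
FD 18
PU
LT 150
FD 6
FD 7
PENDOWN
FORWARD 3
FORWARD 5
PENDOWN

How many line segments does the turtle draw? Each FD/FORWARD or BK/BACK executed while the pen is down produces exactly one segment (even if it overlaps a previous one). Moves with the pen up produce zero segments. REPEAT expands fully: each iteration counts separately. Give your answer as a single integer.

Executing turtle program step by step:
Start: pos=(9,8), heading=45, pen down
FD 18: (9,8) -> (21.728,20.728) [heading=45, draw]
PU: pen up
LT 150: heading 45 -> 195
FD 6: (21.728,20.728) -> (15.932,19.175) [heading=195, move]
FD 7: (15.932,19.175) -> (9.171,17.363) [heading=195, move]
PD: pen down
FD 3: (9.171,17.363) -> (6.273,16.587) [heading=195, draw]
FD 5: (6.273,16.587) -> (1.443,15.293) [heading=195, draw]
PD: pen down
Final: pos=(1.443,15.293), heading=195, 3 segment(s) drawn
Segments drawn: 3

Answer: 3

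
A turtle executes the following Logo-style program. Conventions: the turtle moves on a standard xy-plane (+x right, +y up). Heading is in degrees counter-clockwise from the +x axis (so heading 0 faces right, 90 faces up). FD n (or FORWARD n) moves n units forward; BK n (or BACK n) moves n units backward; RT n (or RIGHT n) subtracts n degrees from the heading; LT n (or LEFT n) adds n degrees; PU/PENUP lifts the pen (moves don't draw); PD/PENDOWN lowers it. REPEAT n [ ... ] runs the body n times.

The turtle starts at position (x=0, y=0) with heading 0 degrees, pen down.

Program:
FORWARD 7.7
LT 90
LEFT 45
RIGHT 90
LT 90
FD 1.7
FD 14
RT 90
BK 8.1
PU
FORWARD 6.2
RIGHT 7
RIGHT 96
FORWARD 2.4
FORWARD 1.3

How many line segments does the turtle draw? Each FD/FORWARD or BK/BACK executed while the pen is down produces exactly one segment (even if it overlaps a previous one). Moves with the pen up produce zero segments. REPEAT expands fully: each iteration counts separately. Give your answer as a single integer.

Executing turtle program step by step:
Start: pos=(0,0), heading=0, pen down
FD 7.7: (0,0) -> (7.7,0) [heading=0, draw]
LT 90: heading 0 -> 90
LT 45: heading 90 -> 135
RT 90: heading 135 -> 45
LT 90: heading 45 -> 135
FD 1.7: (7.7,0) -> (6.498,1.202) [heading=135, draw]
FD 14: (6.498,1.202) -> (-3.402,11.102) [heading=135, draw]
RT 90: heading 135 -> 45
BK 8.1: (-3.402,11.102) -> (-9.129,5.374) [heading=45, draw]
PU: pen up
FD 6.2: (-9.129,5.374) -> (-4.745,9.758) [heading=45, move]
RT 7: heading 45 -> 38
RT 96: heading 38 -> 302
FD 2.4: (-4.745,9.758) -> (-3.473,7.723) [heading=302, move]
FD 1.3: (-3.473,7.723) -> (-2.784,6.62) [heading=302, move]
Final: pos=(-2.784,6.62), heading=302, 4 segment(s) drawn
Segments drawn: 4

Answer: 4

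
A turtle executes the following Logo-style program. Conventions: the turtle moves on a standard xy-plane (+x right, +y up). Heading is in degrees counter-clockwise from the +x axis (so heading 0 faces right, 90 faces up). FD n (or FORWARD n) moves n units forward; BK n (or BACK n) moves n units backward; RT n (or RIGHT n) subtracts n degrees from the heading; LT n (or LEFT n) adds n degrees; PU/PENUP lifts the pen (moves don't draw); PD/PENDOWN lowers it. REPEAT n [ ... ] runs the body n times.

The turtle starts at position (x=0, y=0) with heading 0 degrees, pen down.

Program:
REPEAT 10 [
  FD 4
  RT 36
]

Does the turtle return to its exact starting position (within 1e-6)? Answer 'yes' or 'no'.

Executing turtle program step by step:
Start: pos=(0,0), heading=0, pen down
REPEAT 10 [
  -- iteration 1/10 --
  FD 4: (0,0) -> (4,0) [heading=0, draw]
  RT 36: heading 0 -> 324
  -- iteration 2/10 --
  FD 4: (4,0) -> (7.236,-2.351) [heading=324, draw]
  RT 36: heading 324 -> 288
  -- iteration 3/10 --
  FD 4: (7.236,-2.351) -> (8.472,-6.155) [heading=288, draw]
  RT 36: heading 288 -> 252
  -- iteration 4/10 --
  FD 4: (8.472,-6.155) -> (7.236,-9.96) [heading=252, draw]
  RT 36: heading 252 -> 216
  -- iteration 5/10 --
  FD 4: (7.236,-9.96) -> (4,-12.311) [heading=216, draw]
  RT 36: heading 216 -> 180
  -- iteration 6/10 --
  FD 4: (4,-12.311) -> (0,-12.311) [heading=180, draw]
  RT 36: heading 180 -> 144
  -- iteration 7/10 --
  FD 4: (0,-12.311) -> (-3.236,-9.96) [heading=144, draw]
  RT 36: heading 144 -> 108
  -- iteration 8/10 --
  FD 4: (-3.236,-9.96) -> (-4.472,-6.155) [heading=108, draw]
  RT 36: heading 108 -> 72
  -- iteration 9/10 --
  FD 4: (-4.472,-6.155) -> (-3.236,-2.351) [heading=72, draw]
  RT 36: heading 72 -> 36
  -- iteration 10/10 --
  FD 4: (-3.236,-2.351) -> (0,0) [heading=36, draw]
  RT 36: heading 36 -> 0
]
Final: pos=(0,0), heading=0, 10 segment(s) drawn

Start position: (0, 0)
Final position: (0, 0)
Distance = 0; < 1e-6 -> CLOSED

Answer: yes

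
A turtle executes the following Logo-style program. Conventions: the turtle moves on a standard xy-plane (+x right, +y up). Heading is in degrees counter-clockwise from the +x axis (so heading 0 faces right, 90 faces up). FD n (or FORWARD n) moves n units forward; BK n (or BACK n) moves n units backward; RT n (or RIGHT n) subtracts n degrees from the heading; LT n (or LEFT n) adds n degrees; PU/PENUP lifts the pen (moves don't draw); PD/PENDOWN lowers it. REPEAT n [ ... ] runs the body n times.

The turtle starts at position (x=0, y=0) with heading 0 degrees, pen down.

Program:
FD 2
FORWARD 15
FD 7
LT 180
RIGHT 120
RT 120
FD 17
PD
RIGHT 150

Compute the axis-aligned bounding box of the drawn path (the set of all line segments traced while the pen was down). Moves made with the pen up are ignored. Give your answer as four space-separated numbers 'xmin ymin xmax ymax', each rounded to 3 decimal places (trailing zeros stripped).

Executing turtle program step by step:
Start: pos=(0,0), heading=0, pen down
FD 2: (0,0) -> (2,0) [heading=0, draw]
FD 15: (2,0) -> (17,0) [heading=0, draw]
FD 7: (17,0) -> (24,0) [heading=0, draw]
LT 180: heading 0 -> 180
RT 120: heading 180 -> 60
RT 120: heading 60 -> 300
FD 17: (24,0) -> (32.5,-14.722) [heading=300, draw]
PD: pen down
RT 150: heading 300 -> 150
Final: pos=(32.5,-14.722), heading=150, 4 segment(s) drawn

Segment endpoints: x in {0, 2, 17, 24, 32.5}, y in {-14.722, 0}
xmin=0, ymin=-14.722, xmax=32.5, ymax=0

Answer: 0 -14.722 32.5 0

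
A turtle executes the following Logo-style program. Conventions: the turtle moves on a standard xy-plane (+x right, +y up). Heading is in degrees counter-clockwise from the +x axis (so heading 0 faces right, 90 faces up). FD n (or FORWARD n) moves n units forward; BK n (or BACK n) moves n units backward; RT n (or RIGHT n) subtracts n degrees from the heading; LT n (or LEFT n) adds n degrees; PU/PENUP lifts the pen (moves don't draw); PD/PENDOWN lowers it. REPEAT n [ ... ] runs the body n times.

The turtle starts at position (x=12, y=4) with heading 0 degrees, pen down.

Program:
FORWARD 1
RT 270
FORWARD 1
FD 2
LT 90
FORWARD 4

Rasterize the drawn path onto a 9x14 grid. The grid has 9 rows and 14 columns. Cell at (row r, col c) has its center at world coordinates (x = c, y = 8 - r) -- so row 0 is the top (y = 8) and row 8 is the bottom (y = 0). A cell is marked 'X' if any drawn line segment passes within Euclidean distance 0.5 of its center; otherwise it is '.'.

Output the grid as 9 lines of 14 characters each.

Answer: ..............
.........XXXXX
.............X
.............X
............XX
..............
..............
..............
..............

Derivation:
Segment 0: (12,4) -> (13,4)
Segment 1: (13,4) -> (13,5)
Segment 2: (13,5) -> (13,7)
Segment 3: (13,7) -> (9,7)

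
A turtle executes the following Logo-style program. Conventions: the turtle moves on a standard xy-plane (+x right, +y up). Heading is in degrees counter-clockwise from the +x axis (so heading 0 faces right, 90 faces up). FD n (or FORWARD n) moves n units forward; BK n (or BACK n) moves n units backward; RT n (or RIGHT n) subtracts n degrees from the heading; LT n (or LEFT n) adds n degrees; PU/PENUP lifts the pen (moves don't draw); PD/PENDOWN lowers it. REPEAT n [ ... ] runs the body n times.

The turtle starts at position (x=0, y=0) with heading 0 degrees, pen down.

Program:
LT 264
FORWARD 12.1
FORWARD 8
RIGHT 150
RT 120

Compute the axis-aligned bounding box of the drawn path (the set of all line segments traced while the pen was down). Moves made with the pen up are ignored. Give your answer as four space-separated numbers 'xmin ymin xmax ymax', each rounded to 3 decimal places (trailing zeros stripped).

Executing turtle program step by step:
Start: pos=(0,0), heading=0, pen down
LT 264: heading 0 -> 264
FD 12.1: (0,0) -> (-1.265,-12.034) [heading=264, draw]
FD 8: (-1.265,-12.034) -> (-2.101,-19.99) [heading=264, draw]
RT 150: heading 264 -> 114
RT 120: heading 114 -> 354
Final: pos=(-2.101,-19.99), heading=354, 2 segment(s) drawn

Segment endpoints: x in {-2.101, -1.265, 0}, y in {-19.99, -12.034, 0}
xmin=-2.101, ymin=-19.99, xmax=0, ymax=0

Answer: -2.101 -19.99 0 0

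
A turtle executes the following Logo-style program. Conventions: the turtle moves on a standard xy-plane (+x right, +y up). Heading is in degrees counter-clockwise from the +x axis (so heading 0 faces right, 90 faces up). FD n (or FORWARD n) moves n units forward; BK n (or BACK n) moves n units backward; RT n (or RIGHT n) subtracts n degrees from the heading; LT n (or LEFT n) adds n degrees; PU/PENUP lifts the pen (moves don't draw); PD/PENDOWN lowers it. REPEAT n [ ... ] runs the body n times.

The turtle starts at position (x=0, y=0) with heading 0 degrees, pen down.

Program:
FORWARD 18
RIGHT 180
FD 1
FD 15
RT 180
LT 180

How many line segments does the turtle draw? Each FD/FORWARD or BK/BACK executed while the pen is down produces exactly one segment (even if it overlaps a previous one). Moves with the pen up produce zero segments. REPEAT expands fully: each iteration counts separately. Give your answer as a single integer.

Executing turtle program step by step:
Start: pos=(0,0), heading=0, pen down
FD 18: (0,0) -> (18,0) [heading=0, draw]
RT 180: heading 0 -> 180
FD 1: (18,0) -> (17,0) [heading=180, draw]
FD 15: (17,0) -> (2,0) [heading=180, draw]
RT 180: heading 180 -> 0
LT 180: heading 0 -> 180
Final: pos=(2,0), heading=180, 3 segment(s) drawn
Segments drawn: 3

Answer: 3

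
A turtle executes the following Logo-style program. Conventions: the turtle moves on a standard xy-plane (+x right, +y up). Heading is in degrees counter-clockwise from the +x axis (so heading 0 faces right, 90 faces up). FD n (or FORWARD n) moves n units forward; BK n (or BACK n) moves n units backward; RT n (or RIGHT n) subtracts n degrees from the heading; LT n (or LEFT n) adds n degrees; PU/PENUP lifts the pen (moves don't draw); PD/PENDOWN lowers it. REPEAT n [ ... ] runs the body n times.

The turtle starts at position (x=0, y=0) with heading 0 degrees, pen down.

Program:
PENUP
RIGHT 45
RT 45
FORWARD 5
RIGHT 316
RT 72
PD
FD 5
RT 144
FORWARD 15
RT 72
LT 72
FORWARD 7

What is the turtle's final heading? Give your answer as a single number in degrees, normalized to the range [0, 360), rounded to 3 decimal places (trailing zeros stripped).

Answer: 98

Derivation:
Executing turtle program step by step:
Start: pos=(0,0), heading=0, pen down
PU: pen up
RT 45: heading 0 -> 315
RT 45: heading 315 -> 270
FD 5: (0,0) -> (0,-5) [heading=270, move]
RT 316: heading 270 -> 314
RT 72: heading 314 -> 242
PD: pen down
FD 5: (0,-5) -> (-2.347,-9.415) [heading=242, draw]
RT 144: heading 242 -> 98
FD 15: (-2.347,-9.415) -> (-4.435,5.439) [heading=98, draw]
RT 72: heading 98 -> 26
LT 72: heading 26 -> 98
FD 7: (-4.435,5.439) -> (-5.409,12.371) [heading=98, draw]
Final: pos=(-5.409,12.371), heading=98, 3 segment(s) drawn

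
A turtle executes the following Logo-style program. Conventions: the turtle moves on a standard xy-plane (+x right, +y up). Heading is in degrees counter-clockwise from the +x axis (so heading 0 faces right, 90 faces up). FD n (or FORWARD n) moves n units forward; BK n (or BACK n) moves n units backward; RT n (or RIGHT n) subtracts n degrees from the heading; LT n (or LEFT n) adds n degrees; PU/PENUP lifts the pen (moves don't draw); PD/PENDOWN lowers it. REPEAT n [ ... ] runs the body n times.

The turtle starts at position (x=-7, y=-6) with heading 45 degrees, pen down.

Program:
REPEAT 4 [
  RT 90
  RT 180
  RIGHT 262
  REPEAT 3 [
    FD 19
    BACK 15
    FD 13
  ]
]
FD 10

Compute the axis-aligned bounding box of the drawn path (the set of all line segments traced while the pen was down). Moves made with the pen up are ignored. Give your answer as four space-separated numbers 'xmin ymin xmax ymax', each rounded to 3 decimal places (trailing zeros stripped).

Answer: -38.896 -51.605 -7 9.699

Derivation:
Executing turtle program step by step:
Start: pos=(-7,-6), heading=45, pen down
REPEAT 4 [
  -- iteration 1/4 --
  RT 90: heading 45 -> 315
  RT 180: heading 315 -> 135
  RT 262: heading 135 -> 233
  REPEAT 3 [
    -- iteration 1/3 --
    FD 19: (-7,-6) -> (-18.434,-21.174) [heading=233, draw]
    BK 15: (-18.434,-21.174) -> (-9.407,-9.195) [heading=233, draw]
    FD 13: (-9.407,-9.195) -> (-17.231,-19.577) [heading=233, draw]
    -- iteration 2/3 --
    FD 19: (-17.231,-19.577) -> (-28.665,-34.751) [heading=233, draw]
    BK 15: (-28.665,-34.751) -> (-19.638,-22.771) [heading=233, draw]
    FD 13: (-19.638,-22.771) -> (-27.462,-33.154) [heading=233, draw]
    -- iteration 3/3 --
    FD 19: (-27.462,-33.154) -> (-38.896,-48.328) [heading=233, draw]
    BK 15: (-38.896,-48.328) -> (-29.869,-36.348) [heading=233, draw]
    FD 13: (-29.869,-36.348) -> (-37.693,-46.73) [heading=233, draw]
  ]
  -- iteration 2/4 --
  RT 90: heading 233 -> 143
  RT 180: heading 143 -> 323
  RT 262: heading 323 -> 61
  REPEAT 3 [
    -- iteration 1/3 --
    FD 19: (-37.693,-46.73) -> (-28.481,-30.113) [heading=61, draw]
    BK 15: (-28.481,-30.113) -> (-35.753,-43.232) [heading=61, draw]
    FD 13: (-35.753,-43.232) -> (-29.451,-31.862) [heading=61, draw]
    -- iteration 2/3 --
    FD 19: (-29.451,-31.862) -> (-20.239,-15.244) [heading=61, draw]
    BK 15: (-20.239,-15.244) -> (-27.512,-28.363) [heading=61, draw]
    FD 13: (-27.512,-28.363) -> (-21.209,-16.993) [heading=61, draw]
    -- iteration 3/3 --
    FD 19: (-21.209,-16.993) -> (-11.998,-0.376) [heading=61, draw]
    BK 15: (-11.998,-0.376) -> (-19.27,-13.495) [heading=61, draw]
    FD 13: (-19.27,-13.495) -> (-12.967,-2.125) [heading=61, draw]
  ]
  -- iteration 3/4 --
  RT 90: heading 61 -> 331
  RT 180: heading 331 -> 151
  RT 262: heading 151 -> 249
  REPEAT 3 [
    -- iteration 1/3 --
    FD 19: (-12.967,-2.125) -> (-19.776,-19.863) [heading=249, draw]
    BK 15: (-19.776,-19.863) -> (-14.401,-5.859) [heading=249, draw]
    FD 13: (-14.401,-5.859) -> (-19.06,-17.996) [heading=249, draw]
    -- iteration 2/3 --
    FD 19: (-19.06,-17.996) -> (-25.869,-35.734) [heading=249, draw]
    BK 15: (-25.869,-35.734) -> (-20.493,-21.73) [heading=249, draw]
    FD 13: (-20.493,-21.73) -> (-25.152,-33.867) [heading=249, draw]
    -- iteration 3/3 --
    FD 19: (-25.152,-33.867) -> (-31.961,-51.605) [heading=249, draw]
    BK 15: (-31.961,-51.605) -> (-26.585,-37.601) [heading=249, draw]
    FD 13: (-26.585,-37.601) -> (-31.244,-49.737) [heading=249, draw]
  ]
  -- iteration 4/4 --
  RT 90: heading 249 -> 159
  RT 180: heading 159 -> 339
  RT 262: heading 339 -> 77
  REPEAT 3 [
    -- iteration 1/3 --
    FD 19: (-31.244,-49.737) -> (-26.97,-31.224) [heading=77, draw]
    BK 15: (-26.97,-31.224) -> (-30.344,-45.84) [heading=77, draw]
    FD 13: (-30.344,-45.84) -> (-27.42,-33.173) [heading=77, draw]
    -- iteration 2/3 --
    FD 19: (-27.42,-33.173) -> (-23.146,-14.66) [heading=77, draw]
    BK 15: (-23.146,-14.66) -> (-26.52,-29.276) [heading=77, draw]
    FD 13: (-26.52,-29.276) -> (-23.596,-16.609) [heading=77, draw]
    -- iteration 3/3 --
    FD 19: (-23.596,-16.609) -> (-19.322,1.904) [heading=77, draw]
    BK 15: (-19.322,1.904) -> (-22.696,-12.711) [heading=77, draw]
    FD 13: (-22.696,-12.711) -> (-19.772,-0.045) [heading=77, draw]
  ]
]
FD 10: (-19.772,-0.045) -> (-17.522,9.699) [heading=77, draw]
Final: pos=(-17.522,9.699), heading=77, 37 segment(s) drawn

Segment endpoints: x in {-38.896, -37.693, -35.753, -31.961, -31.244, -30.344, -29.869, -29.451, -28.665, -28.481, -27.512, -27.462, -27.42, -26.97, -26.585, -26.52, -25.869, -25.152, -23.596, -23.146, -22.696, -21.209, -20.493, -20.239, -19.776, -19.772, -19.638, -19.322, -19.27, -19.06, -18.434, -17.522, -17.231, -14.401, -12.967, -11.998, -9.407, -7}, y in {-51.605, -49.737, -48.328, -46.73, -45.84, -43.232, -37.601, -36.348, -35.734, -34.751, -33.867, -33.173, -33.154, -31.862, -31.224, -30.113, -29.276, -28.363, -22.771, -21.73, -21.174, -19.863, -19.577, -17.996, -16.993, -16.609, -15.244, -14.66, -13.495, -12.711, -9.195, -6, -5.859, -2.125, -0.376, -0.045, 1.904, 9.699}
xmin=-38.896, ymin=-51.605, xmax=-7, ymax=9.699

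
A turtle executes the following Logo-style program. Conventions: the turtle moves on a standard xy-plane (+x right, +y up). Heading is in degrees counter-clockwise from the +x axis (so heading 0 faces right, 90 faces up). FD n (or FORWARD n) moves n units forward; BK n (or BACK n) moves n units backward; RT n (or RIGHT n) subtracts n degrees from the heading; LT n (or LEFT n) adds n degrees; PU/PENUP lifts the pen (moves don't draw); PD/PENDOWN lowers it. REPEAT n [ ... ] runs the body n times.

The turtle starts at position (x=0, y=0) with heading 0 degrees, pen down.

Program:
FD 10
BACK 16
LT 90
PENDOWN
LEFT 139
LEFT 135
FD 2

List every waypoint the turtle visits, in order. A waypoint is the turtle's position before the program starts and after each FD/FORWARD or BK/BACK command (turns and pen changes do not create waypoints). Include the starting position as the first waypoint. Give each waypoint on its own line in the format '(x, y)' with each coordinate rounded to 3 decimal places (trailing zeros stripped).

Executing turtle program step by step:
Start: pos=(0,0), heading=0, pen down
FD 10: (0,0) -> (10,0) [heading=0, draw]
BK 16: (10,0) -> (-6,0) [heading=0, draw]
LT 90: heading 0 -> 90
PD: pen down
LT 139: heading 90 -> 229
LT 135: heading 229 -> 4
FD 2: (-6,0) -> (-4.005,0.14) [heading=4, draw]
Final: pos=(-4.005,0.14), heading=4, 3 segment(s) drawn
Waypoints (4 total):
(0, 0)
(10, 0)
(-6, 0)
(-4.005, 0.14)

Answer: (0, 0)
(10, 0)
(-6, 0)
(-4.005, 0.14)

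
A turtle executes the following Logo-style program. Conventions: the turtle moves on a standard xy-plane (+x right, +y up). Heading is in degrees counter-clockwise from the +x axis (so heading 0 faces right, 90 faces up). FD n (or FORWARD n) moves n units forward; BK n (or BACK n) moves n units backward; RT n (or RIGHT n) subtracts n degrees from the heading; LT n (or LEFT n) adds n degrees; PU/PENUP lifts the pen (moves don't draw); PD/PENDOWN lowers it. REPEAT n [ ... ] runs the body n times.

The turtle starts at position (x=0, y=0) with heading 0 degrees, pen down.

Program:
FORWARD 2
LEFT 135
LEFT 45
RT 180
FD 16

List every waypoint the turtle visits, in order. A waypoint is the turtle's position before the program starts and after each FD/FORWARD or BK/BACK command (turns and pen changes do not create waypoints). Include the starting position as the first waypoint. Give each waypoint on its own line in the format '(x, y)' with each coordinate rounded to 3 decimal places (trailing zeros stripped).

Executing turtle program step by step:
Start: pos=(0,0), heading=0, pen down
FD 2: (0,0) -> (2,0) [heading=0, draw]
LT 135: heading 0 -> 135
LT 45: heading 135 -> 180
RT 180: heading 180 -> 0
FD 16: (2,0) -> (18,0) [heading=0, draw]
Final: pos=(18,0), heading=0, 2 segment(s) drawn
Waypoints (3 total):
(0, 0)
(2, 0)
(18, 0)

Answer: (0, 0)
(2, 0)
(18, 0)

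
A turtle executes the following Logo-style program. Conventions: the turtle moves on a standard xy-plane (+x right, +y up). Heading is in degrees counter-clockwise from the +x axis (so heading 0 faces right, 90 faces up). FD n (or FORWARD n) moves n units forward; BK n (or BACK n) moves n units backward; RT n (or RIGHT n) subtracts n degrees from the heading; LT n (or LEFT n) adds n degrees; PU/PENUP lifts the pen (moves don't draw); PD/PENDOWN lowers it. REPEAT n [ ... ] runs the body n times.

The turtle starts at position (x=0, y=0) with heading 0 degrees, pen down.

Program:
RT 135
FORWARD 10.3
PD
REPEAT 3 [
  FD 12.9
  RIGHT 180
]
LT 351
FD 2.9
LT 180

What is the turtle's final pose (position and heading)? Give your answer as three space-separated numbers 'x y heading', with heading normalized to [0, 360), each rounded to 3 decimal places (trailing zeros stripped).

Answer: -14.059 -14.7 216

Derivation:
Executing turtle program step by step:
Start: pos=(0,0), heading=0, pen down
RT 135: heading 0 -> 225
FD 10.3: (0,0) -> (-7.283,-7.283) [heading=225, draw]
PD: pen down
REPEAT 3 [
  -- iteration 1/3 --
  FD 12.9: (-7.283,-7.283) -> (-16.405,-16.405) [heading=225, draw]
  RT 180: heading 225 -> 45
  -- iteration 2/3 --
  FD 12.9: (-16.405,-16.405) -> (-7.283,-7.283) [heading=45, draw]
  RT 180: heading 45 -> 225
  -- iteration 3/3 --
  FD 12.9: (-7.283,-7.283) -> (-16.405,-16.405) [heading=225, draw]
  RT 180: heading 225 -> 45
]
LT 351: heading 45 -> 36
FD 2.9: (-16.405,-16.405) -> (-14.059,-14.7) [heading=36, draw]
LT 180: heading 36 -> 216
Final: pos=(-14.059,-14.7), heading=216, 5 segment(s) drawn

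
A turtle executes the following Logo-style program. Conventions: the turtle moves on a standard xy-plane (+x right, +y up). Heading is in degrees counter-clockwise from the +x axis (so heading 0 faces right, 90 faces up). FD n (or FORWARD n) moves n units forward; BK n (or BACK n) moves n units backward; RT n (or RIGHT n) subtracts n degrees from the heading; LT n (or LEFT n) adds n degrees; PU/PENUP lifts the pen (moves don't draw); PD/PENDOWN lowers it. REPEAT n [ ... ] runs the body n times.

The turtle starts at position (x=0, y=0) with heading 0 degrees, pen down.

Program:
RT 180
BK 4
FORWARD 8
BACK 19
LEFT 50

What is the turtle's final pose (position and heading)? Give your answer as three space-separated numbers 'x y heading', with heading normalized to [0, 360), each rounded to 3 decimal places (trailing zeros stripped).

Executing turtle program step by step:
Start: pos=(0,0), heading=0, pen down
RT 180: heading 0 -> 180
BK 4: (0,0) -> (4,0) [heading=180, draw]
FD 8: (4,0) -> (-4,0) [heading=180, draw]
BK 19: (-4,0) -> (15,0) [heading=180, draw]
LT 50: heading 180 -> 230
Final: pos=(15,0), heading=230, 3 segment(s) drawn

Answer: 15 0 230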